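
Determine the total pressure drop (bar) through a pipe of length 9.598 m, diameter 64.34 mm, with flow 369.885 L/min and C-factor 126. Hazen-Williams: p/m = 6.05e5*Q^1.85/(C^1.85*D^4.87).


Q^1.85 = 56354
C^1.85 = 7685.7
D^4.87 = 6.4166e+08
p/m = 0.0069134 bar/m
p_total = 0.0069134 * 9.598 = 0.066355 bar

0.066355 bar


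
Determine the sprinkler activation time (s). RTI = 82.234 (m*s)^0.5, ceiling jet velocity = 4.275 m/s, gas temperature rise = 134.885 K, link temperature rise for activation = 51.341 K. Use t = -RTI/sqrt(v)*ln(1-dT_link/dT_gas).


dT_link/dT_gas = 0.38063
ln(1 - 0.38063) = -0.47905
t = -82.234 / sqrt(4.275) * -0.47905 = 19.053 s

19.053 s


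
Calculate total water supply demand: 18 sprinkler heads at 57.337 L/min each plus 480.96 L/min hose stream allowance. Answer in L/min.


Sprinkler demand = 18 * 57.337 = 1032.066 L/min
Total = 1032.066 + 480.96 = 1513.026 L/min

1513.026 L/min


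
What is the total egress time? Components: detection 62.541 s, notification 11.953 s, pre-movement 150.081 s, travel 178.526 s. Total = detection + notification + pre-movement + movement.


Total = 62.541 + 11.953 + 150.081 + 178.526 = 403.101 s

403.101 s


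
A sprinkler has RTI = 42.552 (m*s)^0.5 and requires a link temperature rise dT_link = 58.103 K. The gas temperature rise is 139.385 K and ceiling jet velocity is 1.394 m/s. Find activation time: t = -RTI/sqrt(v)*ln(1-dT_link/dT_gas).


dT_link/dT_gas = 0.41685
ln(1 - 0.41685) = -0.53932
t = -42.552 / sqrt(1.394) * -0.53932 = 19.437 s

19.437 s


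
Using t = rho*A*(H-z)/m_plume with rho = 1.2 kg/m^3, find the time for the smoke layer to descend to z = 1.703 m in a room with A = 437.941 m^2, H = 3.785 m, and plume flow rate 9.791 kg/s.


H - z = 2.082 m
t = 1.2 * 437.941 * 2.082 / 9.791 = 111.75 s

111.75 s


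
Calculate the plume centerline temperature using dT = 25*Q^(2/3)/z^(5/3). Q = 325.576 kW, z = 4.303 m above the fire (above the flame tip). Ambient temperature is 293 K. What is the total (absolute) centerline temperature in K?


Q^(2/3) = 47.326
z^(5/3) = 11.384
dT = 25 * 47.326 / 11.384 = 103.93 K
T = 293 + 103.93 = 396.93 K

396.93 K


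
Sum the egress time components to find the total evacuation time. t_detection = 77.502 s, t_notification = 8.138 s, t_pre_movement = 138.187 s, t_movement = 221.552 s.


Total = 77.502 + 8.138 + 138.187 + 221.552 = 445.379 s

445.379 s


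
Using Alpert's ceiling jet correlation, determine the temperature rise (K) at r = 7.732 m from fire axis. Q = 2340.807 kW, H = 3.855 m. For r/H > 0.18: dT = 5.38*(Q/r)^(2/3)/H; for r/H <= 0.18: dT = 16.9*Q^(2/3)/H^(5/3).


r/H = 7.732 / 3.855 = 2.0057
r/H > 0.18, so dT = 5.38*(Q/r)^(2/3)/H
Q/r = 302.74
(Q/r)^(2/3) = 45.087
dT = 5.38 * 45.087 / 3.855 = 62.923 K

62.923 K


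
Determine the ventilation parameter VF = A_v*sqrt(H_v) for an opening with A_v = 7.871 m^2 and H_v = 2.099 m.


sqrt(H_v) = 1.4488
VF = 7.871 * 1.4488 = 11.403 m^(5/2)

11.403 m^(5/2)


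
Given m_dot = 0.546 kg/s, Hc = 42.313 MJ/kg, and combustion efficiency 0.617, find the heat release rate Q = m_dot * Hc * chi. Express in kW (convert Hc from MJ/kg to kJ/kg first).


Hc = 42.313 MJ/kg = 42.313 * 1000 kJ/kg = 42313 kJ/kg
Q = 0.546 kg/s * 42313 kJ/kg * 0.617 = 14254 kW

14254 kW


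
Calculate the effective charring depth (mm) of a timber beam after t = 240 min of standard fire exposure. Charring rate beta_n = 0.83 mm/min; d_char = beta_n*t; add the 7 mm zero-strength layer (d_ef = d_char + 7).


d_char = 0.83 * 240 = 199.2 mm
d_ef = 199.2 + 1.0*7 = 206.2 mm

206.2 mm


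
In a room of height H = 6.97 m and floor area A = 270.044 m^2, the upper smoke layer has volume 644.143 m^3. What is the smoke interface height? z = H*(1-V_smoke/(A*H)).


V/(A*H) = 0.34223
1 - 0.34223 = 0.65777
z = 6.97 * 0.65777 = 4.5847 m

4.5847 m


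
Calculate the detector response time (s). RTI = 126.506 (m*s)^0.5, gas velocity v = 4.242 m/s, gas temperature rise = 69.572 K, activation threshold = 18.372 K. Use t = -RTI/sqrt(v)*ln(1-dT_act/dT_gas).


dT_act/dT_gas = 0.26407
ln(1 - 0.26407) = -0.30662
t = -126.506 / sqrt(4.242) * -0.30662 = 18.833 s

18.833 s


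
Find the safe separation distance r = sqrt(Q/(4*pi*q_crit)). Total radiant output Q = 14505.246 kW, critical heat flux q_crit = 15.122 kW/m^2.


4*pi*q_crit = 190.03
Q/(4*pi*q_crit) = 76.332
r = sqrt(76.332) = 8.7368 m

8.7368 m


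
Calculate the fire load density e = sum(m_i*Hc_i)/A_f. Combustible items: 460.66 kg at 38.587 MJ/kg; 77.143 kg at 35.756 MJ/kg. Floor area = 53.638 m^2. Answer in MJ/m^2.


Total energy = 460.66*38.587 + 77.143*35.756
= 17775.49 + 2758.325
= 20533.81 MJ
e = 20533.81 / 53.638 = 382.82 MJ/m^2

382.82 MJ/m^2


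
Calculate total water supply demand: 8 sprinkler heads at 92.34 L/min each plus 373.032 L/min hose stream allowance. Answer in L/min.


Sprinkler demand = 8 * 92.34 = 738.72 L/min
Total = 738.72 + 373.032 = 1111.752 L/min

1111.752 L/min


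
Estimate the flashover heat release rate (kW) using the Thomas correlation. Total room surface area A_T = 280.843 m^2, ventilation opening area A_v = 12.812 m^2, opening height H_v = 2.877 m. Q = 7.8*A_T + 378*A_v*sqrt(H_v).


7.8*A_T = 2190.6
sqrt(H_v) = 1.6962
378*A_v*sqrt(H_v) = 8214.5
Q = 2190.6 + 8214.5 = 10405 kW

10405 kW


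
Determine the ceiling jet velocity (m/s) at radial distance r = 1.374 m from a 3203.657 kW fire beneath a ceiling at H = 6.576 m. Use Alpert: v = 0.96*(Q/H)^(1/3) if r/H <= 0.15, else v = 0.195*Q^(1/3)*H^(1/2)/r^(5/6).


r/H = 1.374 / 6.576 = 0.20894
r/H > 0.15, so v = 0.195*Q^(1/3)*H^(1/2)/r^(5/6)
Q^(1/3) = 14.742
H^(1/2) = 2.5644
r^(5/6) = 1.3031
v = 0.195 * 14.742 * 2.5644 / 1.3031 = 5.6569 m/s

5.6569 m/s


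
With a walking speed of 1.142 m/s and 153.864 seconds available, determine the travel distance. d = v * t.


d = 1.142 * 153.864 = 175.71 m

175.71 m


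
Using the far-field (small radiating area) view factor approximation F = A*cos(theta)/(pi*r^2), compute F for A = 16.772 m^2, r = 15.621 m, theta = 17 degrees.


cos(17 deg) = 0.95630
pi*r^2 = 766.60
F = 16.772 * 0.95630 / 766.60 = 0.020923

0.020923


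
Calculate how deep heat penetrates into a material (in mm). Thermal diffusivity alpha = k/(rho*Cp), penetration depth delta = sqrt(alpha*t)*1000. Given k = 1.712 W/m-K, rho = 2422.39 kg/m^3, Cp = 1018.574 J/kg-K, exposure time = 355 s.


alpha = 1.712 / (2422.39 * 1018.574) = 6.9385e-07 m^2/s
alpha * t = 0.00024632
delta = sqrt(0.00024632) * 1000 = 15.695 mm

15.695 mm


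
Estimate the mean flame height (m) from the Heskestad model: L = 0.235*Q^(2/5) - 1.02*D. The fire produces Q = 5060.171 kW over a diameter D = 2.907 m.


Q^(2/5) = 30.316
0.235 * Q^(2/5) = 7.1242
1.02 * D = 2.9651
L = 4.1590 m

4.1590 m


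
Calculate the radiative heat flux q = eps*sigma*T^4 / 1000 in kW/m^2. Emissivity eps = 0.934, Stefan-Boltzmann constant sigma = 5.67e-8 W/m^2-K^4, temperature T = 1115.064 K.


T^4 = 1.5460e+12
q = 0.934 * 5.67e-8 * 1.5460e+12 / 1000 = 81.871 kW/m^2

81.871 kW/m^2


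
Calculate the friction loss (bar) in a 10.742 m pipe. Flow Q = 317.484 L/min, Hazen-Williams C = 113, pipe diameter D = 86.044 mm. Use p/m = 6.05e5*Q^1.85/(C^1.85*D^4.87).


Q^1.85 = 42480
C^1.85 = 6283.4
D^4.87 = 2.6430e+09
p/m = 0.0015476 bar/m
p_total = 0.0015476 * 10.742 = 0.016624 bar

0.016624 bar


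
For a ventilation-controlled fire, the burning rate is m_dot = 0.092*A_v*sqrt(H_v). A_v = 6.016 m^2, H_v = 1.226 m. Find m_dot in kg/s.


sqrt(H_v) = 1.1072
m_dot = 0.092 * 6.016 * 1.1072 = 0.61283 kg/s

0.61283 kg/s


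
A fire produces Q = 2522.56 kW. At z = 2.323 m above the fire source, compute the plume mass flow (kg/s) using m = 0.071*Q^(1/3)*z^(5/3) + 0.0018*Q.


Q^(1/3) = 13.613
z^(5/3) = 4.0746
First term = 0.071 * 13.613 * 4.0746 = 3.9381
Second term = 0.0018 * 2522.56 = 4.5406
m = 8.4787 kg/s

8.4787 kg/s


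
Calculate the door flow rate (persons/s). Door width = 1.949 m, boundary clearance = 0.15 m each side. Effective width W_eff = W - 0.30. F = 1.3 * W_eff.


W_eff = 1.949 - 0.30 = 1.649 m
F = 1.3 * 1.649 = 2.1437 persons/s

2.1437 persons/s


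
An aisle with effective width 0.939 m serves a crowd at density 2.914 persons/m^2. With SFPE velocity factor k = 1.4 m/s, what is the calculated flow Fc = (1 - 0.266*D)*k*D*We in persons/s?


1 - 0.266*D = 1 - 0.266*2.914 = 0.22488
Fs = 0.22488 * 1.4 * 2.914 = 0.91740 persons/(s*m)
Fc = 0.91740 * 0.939 = 0.86144 persons/s

0.86144 persons/s


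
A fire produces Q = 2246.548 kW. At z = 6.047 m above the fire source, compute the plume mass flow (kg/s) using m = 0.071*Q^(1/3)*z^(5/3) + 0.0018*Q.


Q^(1/3) = 13.097
z^(5/3) = 20.071
First term = 0.071 * 13.097 * 20.071 = 18.664
Second term = 0.0018 * 2246.548 = 4.0438
m = 22.707 kg/s

22.707 kg/s


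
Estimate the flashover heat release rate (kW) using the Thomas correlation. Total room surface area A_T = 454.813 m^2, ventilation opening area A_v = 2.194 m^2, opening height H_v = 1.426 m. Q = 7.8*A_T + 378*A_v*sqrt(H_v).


7.8*A_T = 3547.5
sqrt(H_v) = 1.1942
378*A_v*sqrt(H_v) = 990.35
Q = 3547.5 + 990.35 = 4537.9 kW

4537.9 kW


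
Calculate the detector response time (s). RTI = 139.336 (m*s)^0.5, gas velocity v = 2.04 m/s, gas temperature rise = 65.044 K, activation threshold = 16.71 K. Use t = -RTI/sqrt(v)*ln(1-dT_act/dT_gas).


dT_act/dT_gas = 0.25690
ln(1 - 0.25690) = -0.29693
t = -139.336 / sqrt(2.04) * -0.29693 = 28.967 s

28.967 s


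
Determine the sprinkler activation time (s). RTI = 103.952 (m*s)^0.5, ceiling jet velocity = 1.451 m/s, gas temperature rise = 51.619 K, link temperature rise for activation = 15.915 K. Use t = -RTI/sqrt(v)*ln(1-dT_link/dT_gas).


dT_link/dT_gas = 0.30832
ln(1 - 0.30832) = -0.36863
t = -103.952 / sqrt(1.451) * -0.36863 = 31.812 s

31.812 s


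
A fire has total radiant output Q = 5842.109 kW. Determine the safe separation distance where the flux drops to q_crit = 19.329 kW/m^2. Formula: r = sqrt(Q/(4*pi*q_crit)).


4*pi*q_crit = 242.90
Q/(4*pi*q_crit) = 24.052
r = sqrt(24.052) = 4.9043 m

4.9043 m


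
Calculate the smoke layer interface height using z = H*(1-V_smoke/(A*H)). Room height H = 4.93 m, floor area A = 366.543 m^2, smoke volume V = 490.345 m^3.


V/(A*H) = 0.27135
1 - 0.27135 = 0.72865
z = 4.93 * 0.72865 = 3.5922 m

3.5922 m


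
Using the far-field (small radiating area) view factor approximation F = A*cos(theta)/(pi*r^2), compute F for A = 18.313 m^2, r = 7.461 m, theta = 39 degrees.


cos(39 deg) = 0.77715
pi*r^2 = 174.88
F = 18.313 * 0.77715 / 174.88 = 0.081380

0.081380


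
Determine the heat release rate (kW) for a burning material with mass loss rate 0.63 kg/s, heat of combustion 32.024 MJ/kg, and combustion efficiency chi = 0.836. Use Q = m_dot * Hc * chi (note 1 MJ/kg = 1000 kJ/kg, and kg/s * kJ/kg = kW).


Hc = 32.024 MJ/kg = 32.024 * 1000 kJ/kg = 32024 kJ/kg
Q = 0.63 kg/s * 32024 kJ/kg * 0.836 = 16866 kW

16866 kW


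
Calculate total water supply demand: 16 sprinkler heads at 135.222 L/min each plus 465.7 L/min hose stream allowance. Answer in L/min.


Sprinkler demand = 16 * 135.222 = 2163.552 L/min
Total = 2163.552 + 465.7 = 2629.252 L/min

2629.252 L/min


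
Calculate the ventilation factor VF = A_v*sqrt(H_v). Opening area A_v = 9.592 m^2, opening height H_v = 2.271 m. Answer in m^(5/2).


sqrt(H_v) = 1.5070
VF = 9.592 * 1.5070 = 14.455 m^(5/2)

14.455 m^(5/2)


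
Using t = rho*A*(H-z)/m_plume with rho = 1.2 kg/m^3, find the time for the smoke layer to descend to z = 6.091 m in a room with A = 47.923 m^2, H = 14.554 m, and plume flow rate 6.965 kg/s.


H - z = 8.463 m
t = 1.2 * 47.923 * 8.463 / 6.965 = 69.876 s

69.876 s


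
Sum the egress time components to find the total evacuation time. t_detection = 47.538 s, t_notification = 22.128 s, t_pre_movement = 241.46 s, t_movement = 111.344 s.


Total = 47.538 + 22.128 + 241.46 + 111.344 = 422.47 s

422.47 s


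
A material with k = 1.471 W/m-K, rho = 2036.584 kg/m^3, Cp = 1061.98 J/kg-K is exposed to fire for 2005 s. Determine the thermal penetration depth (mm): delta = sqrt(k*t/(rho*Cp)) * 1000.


alpha = 1.471 / (2036.584 * 1061.98) = 6.8013e-07 m^2/s
alpha * t = 0.0013637
delta = sqrt(0.0013637) * 1000 = 36.928 mm

36.928 mm


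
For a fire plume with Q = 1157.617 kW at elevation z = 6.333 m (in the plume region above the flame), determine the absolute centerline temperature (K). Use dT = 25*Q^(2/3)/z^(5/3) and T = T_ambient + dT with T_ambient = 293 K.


Q^(2/3) = 110.25
z^(5/3) = 21.678
dT = 25 * 110.25 / 21.678 = 127.15 K
T = 293 + 127.15 = 420.15 K

420.15 K


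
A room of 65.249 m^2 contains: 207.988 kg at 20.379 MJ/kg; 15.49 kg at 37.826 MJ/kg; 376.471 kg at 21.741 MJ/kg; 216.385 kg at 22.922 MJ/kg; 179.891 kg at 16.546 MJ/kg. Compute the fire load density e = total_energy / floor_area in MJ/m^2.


Total energy = 207.988*20.379 + 15.49*37.826 + 376.471*21.741 + 216.385*22.922 + 179.891*16.546
= 4238.587 + 585.9247 + 8184.856 + 4959.977 + 2976.476
= 20945.82 MJ
e = 20945.82 / 65.249 = 321.01 MJ/m^2

321.01 MJ/m^2


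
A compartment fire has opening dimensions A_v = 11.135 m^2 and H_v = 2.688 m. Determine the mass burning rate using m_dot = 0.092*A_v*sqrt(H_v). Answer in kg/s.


sqrt(H_v) = 1.6395
m_dot = 0.092 * 11.135 * 1.6395 = 1.6795 kg/s

1.6795 kg/s


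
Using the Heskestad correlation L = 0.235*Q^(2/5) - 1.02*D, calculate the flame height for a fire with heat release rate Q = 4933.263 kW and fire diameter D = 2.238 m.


Q^(2/5) = 30.009
0.235 * Q^(2/5) = 7.0522
1.02 * D = 2.2828
L = 4.7694 m

4.7694 m


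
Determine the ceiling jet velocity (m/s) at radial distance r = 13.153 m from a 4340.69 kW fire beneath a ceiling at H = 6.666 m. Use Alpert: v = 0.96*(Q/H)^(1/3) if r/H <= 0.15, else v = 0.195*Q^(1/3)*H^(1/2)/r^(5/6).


r/H = 13.153 / 6.666 = 1.9731
r/H > 0.15, so v = 0.195*Q^(1/3)*H^(1/2)/r^(5/6)
Q^(1/3) = 16.312
H^(1/2) = 2.5819
r^(5/6) = 8.5609
v = 0.195 * 16.312 * 2.5819 / 8.5609 = 0.95933 m/s

0.95933 m/s


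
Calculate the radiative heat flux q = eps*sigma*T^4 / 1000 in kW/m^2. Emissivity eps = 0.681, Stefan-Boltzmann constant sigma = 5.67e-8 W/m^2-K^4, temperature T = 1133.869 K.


T^4 = 1.6529e+12
q = 0.681 * 5.67e-8 * 1.6529e+12 / 1000 = 63.824 kW/m^2

63.824 kW/m^2


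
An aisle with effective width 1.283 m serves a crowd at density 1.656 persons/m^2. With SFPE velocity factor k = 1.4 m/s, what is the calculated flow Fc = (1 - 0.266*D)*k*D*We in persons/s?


1 - 0.266*D = 1 - 0.266*1.656 = 0.55950
Fs = 0.55950 * 1.4 * 1.656 = 1.2972 persons/(s*m)
Fc = 1.2972 * 1.283 = 1.6642 persons/s

1.6642 persons/s


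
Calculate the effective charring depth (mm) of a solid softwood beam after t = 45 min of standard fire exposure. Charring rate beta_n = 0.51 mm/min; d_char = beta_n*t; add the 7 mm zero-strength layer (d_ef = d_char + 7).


d_char = 0.51 * 45 = 22.95 mm
d_ef = 22.95 + 1.0*7 = 29.95 mm

29.95 mm


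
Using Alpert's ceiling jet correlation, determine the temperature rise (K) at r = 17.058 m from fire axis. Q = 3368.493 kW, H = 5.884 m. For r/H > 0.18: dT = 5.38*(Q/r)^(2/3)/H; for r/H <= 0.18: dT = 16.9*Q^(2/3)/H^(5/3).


r/H = 17.058 / 5.884 = 2.8990
r/H > 0.18, so dT = 5.38*(Q/r)^(2/3)/H
Q/r = 197.47
(Q/r)^(2/3) = 33.911
dT = 5.38 * 33.911 / 5.884 = 31.006 K

31.006 K


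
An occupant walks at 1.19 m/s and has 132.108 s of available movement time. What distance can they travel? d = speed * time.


d = 1.19 * 132.108 = 157.21 m

157.21 m


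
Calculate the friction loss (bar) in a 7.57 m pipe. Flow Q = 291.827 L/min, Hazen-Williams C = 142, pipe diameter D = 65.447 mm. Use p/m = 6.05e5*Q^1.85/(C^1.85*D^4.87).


Q^1.85 = 36348
C^1.85 = 9588.1
D^4.87 = 6.9724e+08
p/m = 0.0032894 bar/m
p_total = 0.0032894 * 7.57 = 0.024901 bar

0.024901 bar


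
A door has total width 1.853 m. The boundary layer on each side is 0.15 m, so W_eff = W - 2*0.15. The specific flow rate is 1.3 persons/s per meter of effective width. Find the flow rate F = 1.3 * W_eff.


W_eff = 1.853 - 0.30 = 1.553 m
F = 1.3 * 1.553 = 2.0189 persons/s

2.0189 persons/s


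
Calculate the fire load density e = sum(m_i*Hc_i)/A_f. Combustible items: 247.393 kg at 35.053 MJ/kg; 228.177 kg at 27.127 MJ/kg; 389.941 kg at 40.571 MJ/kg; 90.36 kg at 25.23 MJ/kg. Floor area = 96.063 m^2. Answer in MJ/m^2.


Total energy = 247.393*35.053 + 228.177*27.127 + 389.941*40.571 + 90.36*25.23
= 8671.867 + 6189.757 + 15820.30 + 2279.783
= 32961.70 MJ
e = 32961.70 / 96.063 = 343.13 MJ/m^2

343.13 MJ/m^2


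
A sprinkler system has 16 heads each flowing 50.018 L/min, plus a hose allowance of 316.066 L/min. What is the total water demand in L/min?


Sprinkler demand = 16 * 50.018 = 800.288 L/min
Total = 800.288 + 316.066 = 1116.354 L/min

1116.354 L/min


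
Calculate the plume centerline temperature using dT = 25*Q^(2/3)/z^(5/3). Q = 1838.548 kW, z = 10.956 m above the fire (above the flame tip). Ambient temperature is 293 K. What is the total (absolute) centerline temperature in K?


Q^(2/3) = 150.08
z^(5/3) = 54.045
dT = 25 * 150.08 / 54.045 = 69.423 K
T = 293 + 69.423 = 362.42 K

362.42 K


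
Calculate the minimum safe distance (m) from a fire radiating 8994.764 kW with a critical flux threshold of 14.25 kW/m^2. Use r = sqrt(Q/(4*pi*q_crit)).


4*pi*q_crit = 179.07
Q/(4*pi*q_crit) = 50.230
r = sqrt(50.230) = 7.0873 m

7.0873 m


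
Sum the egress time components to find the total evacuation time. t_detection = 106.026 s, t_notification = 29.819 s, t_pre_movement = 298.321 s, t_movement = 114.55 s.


Total = 106.026 + 29.819 + 298.321 + 114.55 = 548.716 s

548.716 s


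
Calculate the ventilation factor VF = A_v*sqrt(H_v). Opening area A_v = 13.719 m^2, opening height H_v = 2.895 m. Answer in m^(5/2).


sqrt(H_v) = 1.7015
VF = 13.719 * 1.7015 = 23.342 m^(5/2)

23.342 m^(5/2)


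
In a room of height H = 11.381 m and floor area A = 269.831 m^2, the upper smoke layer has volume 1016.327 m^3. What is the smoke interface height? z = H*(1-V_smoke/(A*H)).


V/(A*H) = 0.33095
1 - 0.33095 = 0.66905
z = 11.381 * 0.66905 = 7.6145 m

7.6145 m


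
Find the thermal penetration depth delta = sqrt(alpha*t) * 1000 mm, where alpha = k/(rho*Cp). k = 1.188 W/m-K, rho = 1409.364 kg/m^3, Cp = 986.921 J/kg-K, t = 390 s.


alpha = 1.188 / (1409.364 * 986.921) = 8.5410e-07 m^2/s
alpha * t = 0.00033310
delta = sqrt(0.00033310) * 1000 = 18.251 mm

18.251 mm


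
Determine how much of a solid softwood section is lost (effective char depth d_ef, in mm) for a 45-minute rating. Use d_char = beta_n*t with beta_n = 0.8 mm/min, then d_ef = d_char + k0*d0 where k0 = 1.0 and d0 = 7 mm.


d_char = 0.8 * 45 = 36 mm
d_ef = 36 + 1.0*7 = 43 mm

43 mm


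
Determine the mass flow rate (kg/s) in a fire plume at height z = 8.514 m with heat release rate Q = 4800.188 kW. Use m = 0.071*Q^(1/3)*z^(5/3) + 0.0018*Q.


Q^(1/3) = 16.869
z^(5/3) = 35.500
First term = 0.071 * 16.869 * 35.500 = 42.517
Second term = 0.0018 * 4800.188 = 8.6403
m = 51.158 kg/s

51.158 kg/s


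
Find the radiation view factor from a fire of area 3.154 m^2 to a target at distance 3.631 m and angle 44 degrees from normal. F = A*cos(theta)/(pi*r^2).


cos(44 deg) = 0.71934
pi*r^2 = 41.419
F = 3.154 * 0.71934 / 41.419 = 0.054776

0.054776


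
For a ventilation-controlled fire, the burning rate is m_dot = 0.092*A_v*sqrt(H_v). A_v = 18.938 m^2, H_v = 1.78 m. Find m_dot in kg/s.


sqrt(H_v) = 1.3342
m_dot = 0.092 * 18.938 * 1.3342 = 2.3245 kg/s

2.3245 kg/s


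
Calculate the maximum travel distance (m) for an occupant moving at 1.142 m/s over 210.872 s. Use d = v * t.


d = 1.142 * 210.872 = 240.82 m

240.82 m


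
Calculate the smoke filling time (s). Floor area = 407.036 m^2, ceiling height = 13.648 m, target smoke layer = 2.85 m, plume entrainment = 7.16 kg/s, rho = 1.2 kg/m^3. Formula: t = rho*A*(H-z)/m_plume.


H - z = 10.798 m
t = 1.2 * 407.036 * 10.798 / 7.16 = 736.62 s

736.62 s


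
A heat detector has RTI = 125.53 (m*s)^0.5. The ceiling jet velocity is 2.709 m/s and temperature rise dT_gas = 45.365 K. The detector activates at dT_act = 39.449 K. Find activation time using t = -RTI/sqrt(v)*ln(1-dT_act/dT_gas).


dT_act/dT_gas = 0.86959
ln(1 - 0.86959) = -2.0371
t = -125.53 / sqrt(2.709) * -2.0371 = 155.36 s

155.36 s


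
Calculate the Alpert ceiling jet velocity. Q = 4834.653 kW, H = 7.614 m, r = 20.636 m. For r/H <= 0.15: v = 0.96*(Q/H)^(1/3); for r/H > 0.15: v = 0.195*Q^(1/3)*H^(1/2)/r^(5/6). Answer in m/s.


r/H = 20.636 / 7.614 = 2.7103
r/H > 0.15, so v = 0.195*Q^(1/3)*H^(1/2)/r^(5/6)
Q^(1/3) = 16.909
H^(1/2) = 2.7593
r^(5/6) = 12.460
v = 0.195 * 16.909 * 2.7593 / 12.460 = 0.73020 m/s

0.73020 m/s


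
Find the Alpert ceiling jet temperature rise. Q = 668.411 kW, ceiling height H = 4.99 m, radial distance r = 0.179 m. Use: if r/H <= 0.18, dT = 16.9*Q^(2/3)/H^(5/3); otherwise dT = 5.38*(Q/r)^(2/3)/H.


r/H = 0.179 / 4.99 = 0.035872
r/H <= 0.18, so dT = 16.9*Q^(2/3)/H^(5/3)
Q^(2/3) = 76.447
H^(5/3) = 14.571
dT = 16.9 * 76.447 / 14.571 = 88.664 K

88.664 K


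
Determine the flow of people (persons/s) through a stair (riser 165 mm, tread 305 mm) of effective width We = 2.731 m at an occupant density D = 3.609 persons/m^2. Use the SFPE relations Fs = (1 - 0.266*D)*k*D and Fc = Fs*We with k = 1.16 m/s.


1 - 0.266*D = 1 - 0.266*3.609 = 0.040006
Fs = 0.040006 * 1.16 * 3.609 = 0.16748 persons/(s*m)
Fc = 0.16748 * 2.731 = 0.45740 persons/s

0.45740 persons/s


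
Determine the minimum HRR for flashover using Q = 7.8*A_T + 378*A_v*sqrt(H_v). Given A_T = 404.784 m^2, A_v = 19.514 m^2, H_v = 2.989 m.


7.8*A_T = 3157.3
sqrt(H_v) = 1.7289
378*A_v*sqrt(H_v) = 12753
Q = 3157.3 + 12753 = 15910 kW

15910 kW


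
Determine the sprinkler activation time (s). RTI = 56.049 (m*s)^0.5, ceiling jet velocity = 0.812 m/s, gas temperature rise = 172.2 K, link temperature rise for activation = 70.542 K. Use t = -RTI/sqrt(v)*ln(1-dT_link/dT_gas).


dT_link/dT_gas = 0.40965
ln(1 - 0.40965) = -0.52704
t = -56.049 / sqrt(0.812) * -0.52704 = 32.782 s

32.782 s


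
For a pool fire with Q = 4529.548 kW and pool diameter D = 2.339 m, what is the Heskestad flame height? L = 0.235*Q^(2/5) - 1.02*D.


Q^(2/5) = 29.002
0.235 * Q^(2/5) = 6.8154
1.02 * D = 2.3858
L = 4.4296 m

4.4296 m


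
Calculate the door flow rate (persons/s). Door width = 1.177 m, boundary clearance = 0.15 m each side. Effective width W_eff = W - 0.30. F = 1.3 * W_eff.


W_eff = 1.177 - 0.30 = 0.877 m
F = 1.3 * 0.877 = 1.1401 persons/s

1.1401 persons/s


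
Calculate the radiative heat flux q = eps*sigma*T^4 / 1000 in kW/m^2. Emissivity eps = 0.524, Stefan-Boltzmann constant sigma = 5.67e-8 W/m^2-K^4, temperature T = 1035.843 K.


T^4 = 1.1513e+12
q = 0.524 * 5.67e-8 * 1.1513e+12 / 1000 = 34.205 kW/m^2

34.205 kW/m^2


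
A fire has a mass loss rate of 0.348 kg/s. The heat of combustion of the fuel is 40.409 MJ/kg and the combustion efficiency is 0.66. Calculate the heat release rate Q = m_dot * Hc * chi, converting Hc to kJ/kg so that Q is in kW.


Hc = 40.409 MJ/kg = 40.409 * 1000 kJ/kg = 40409 kJ/kg
Q = 0.348 kg/s * 40409 kJ/kg * 0.66 = 9281.1 kW

9281.1 kW


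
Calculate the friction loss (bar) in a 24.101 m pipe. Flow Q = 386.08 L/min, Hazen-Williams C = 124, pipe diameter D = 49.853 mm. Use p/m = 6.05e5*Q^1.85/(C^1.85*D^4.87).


Q^1.85 = 61003
C^1.85 = 7461.6
D^4.87 = 1.8525e+08
p/m = 0.026701 bar/m
p_total = 0.026701 * 24.101 = 0.64351 bar

0.64351 bar


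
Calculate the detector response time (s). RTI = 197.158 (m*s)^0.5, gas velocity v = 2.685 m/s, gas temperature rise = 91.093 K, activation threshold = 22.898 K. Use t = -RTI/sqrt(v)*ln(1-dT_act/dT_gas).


dT_act/dT_gas = 0.25137
ln(1 - 0.25137) = -0.28951
t = -197.158 / sqrt(2.685) * -0.28951 = 34.834 s

34.834 s


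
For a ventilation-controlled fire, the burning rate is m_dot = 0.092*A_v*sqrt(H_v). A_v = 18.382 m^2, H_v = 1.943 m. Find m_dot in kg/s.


sqrt(H_v) = 1.3939
m_dot = 0.092 * 18.382 * 1.3939 = 2.3573 kg/s

2.3573 kg/s


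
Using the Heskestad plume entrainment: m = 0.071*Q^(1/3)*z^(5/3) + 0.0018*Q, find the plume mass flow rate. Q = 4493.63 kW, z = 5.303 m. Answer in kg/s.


Q^(1/3) = 16.502
z^(5/3) = 16.126
First term = 0.071 * 16.502 * 16.126 = 18.894
Second term = 0.0018 * 4493.63 = 8.0885
m = 26.983 kg/s

26.983 kg/s


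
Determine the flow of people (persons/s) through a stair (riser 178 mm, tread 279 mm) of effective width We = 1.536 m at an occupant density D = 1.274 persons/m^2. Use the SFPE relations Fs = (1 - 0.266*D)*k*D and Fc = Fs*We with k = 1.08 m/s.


1 - 0.266*D = 1 - 0.266*1.274 = 0.66112
Fs = 0.66112 * 1.08 * 1.274 = 0.90964 persons/(s*m)
Fc = 0.90964 * 1.536 = 1.3972 persons/s

1.3972 persons/s


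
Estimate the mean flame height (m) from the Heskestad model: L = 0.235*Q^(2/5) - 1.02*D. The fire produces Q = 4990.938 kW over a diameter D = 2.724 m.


Q^(2/5) = 30.149
0.235 * Q^(2/5) = 7.0850
1.02 * D = 2.7785
L = 4.3065 m

4.3065 m


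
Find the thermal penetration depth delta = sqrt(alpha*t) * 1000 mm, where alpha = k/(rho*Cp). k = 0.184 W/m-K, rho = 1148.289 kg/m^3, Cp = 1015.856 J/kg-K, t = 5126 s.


alpha = 0.184 / (1148.289 * 1015.856) = 1.5774e-07 m^2/s
alpha * t = 0.00080856
delta = sqrt(0.00080856) * 1000 = 28.435 mm

28.435 mm


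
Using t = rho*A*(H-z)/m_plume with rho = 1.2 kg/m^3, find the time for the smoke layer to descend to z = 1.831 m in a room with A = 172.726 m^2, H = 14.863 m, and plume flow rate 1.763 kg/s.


H - z = 13.032 m
t = 1.2 * 172.726 * 13.032 / 1.763 = 1532.1 s

1532.1 s


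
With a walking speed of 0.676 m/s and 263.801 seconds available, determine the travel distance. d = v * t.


d = 0.676 * 263.801 = 178.33 m

178.33 m


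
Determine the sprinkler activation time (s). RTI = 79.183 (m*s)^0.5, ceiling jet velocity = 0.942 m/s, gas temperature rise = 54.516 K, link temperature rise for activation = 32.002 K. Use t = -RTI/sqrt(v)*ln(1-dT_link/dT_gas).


dT_link/dT_gas = 0.58702
ln(1 - 0.58702) = -0.88436
t = -79.183 / sqrt(0.942) * -0.88436 = 72.150 s

72.150 s


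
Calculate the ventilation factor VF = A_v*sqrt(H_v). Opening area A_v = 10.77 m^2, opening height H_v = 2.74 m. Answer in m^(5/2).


sqrt(H_v) = 1.6553
VF = 10.77 * 1.6553 = 17.828 m^(5/2)

17.828 m^(5/2)


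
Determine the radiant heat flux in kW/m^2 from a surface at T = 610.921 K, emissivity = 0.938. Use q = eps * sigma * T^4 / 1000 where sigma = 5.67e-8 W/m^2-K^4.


T^4 = 1.3930e+11
q = 0.938 * 5.67e-8 * 1.3930e+11 / 1000 = 7.4084 kW/m^2

7.4084 kW/m^2


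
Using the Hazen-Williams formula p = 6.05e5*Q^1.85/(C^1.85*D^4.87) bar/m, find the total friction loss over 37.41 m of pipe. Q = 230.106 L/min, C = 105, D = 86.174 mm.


Q^1.85 = 23419
C^1.85 = 5485.3
D^4.87 = 2.6625e+09
p/m = 0.00097015 bar/m
p_total = 0.00097015 * 37.41 = 0.036293 bar

0.036293 bar


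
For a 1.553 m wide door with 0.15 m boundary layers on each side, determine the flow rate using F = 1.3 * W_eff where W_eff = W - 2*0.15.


W_eff = 1.553 - 0.30 = 1.253 m
F = 1.3 * 1.253 = 1.6289 persons/s

1.6289 persons/s


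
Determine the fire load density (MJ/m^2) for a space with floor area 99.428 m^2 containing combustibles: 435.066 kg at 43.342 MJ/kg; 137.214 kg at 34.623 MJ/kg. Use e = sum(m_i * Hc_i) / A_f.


Total energy = 435.066*43.342 + 137.214*34.623
= 18856.63 + 4750.760
= 23607.39 MJ
e = 23607.39 / 99.428 = 237.43 MJ/m^2

237.43 MJ/m^2


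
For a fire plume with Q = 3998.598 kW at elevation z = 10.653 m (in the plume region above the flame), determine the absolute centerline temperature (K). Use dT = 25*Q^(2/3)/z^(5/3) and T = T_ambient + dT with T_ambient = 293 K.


Q^(2/3) = 251.93
z^(5/3) = 51.577
dT = 25 * 251.93 / 51.577 = 122.11 K
T = 293 + 122.11 = 415.11 K

415.11 K


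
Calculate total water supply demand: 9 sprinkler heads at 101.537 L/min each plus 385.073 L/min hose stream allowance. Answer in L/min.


Sprinkler demand = 9 * 101.537 = 913.833 L/min
Total = 913.833 + 385.073 = 1298.906 L/min

1298.906 L/min


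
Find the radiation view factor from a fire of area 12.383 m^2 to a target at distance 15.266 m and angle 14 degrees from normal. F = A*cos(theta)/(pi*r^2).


cos(14 deg) = 0.97030
pi*r^2 = 732.15
F = 12.383 * 0.97030 / 732.15 = 0.016411

0.016411


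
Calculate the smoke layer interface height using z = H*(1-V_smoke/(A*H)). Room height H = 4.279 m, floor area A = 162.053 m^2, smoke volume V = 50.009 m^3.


V/(A*H) = 0.072119
1 - 0.072119 = 0.92788
z = 4.279 * 0.92788 = 3.9704 m

3.9704 m


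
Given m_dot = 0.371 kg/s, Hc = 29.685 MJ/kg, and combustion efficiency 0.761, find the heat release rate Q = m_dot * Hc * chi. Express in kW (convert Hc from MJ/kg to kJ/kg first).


Hc = 29.685 MJ/kg = 29.685 * 1000 kJ/kg = 29685 kJ/kg
Q = 0.371 kg/s * 29685 kJ/kg * 0.761 = 8381.0 kW

8381.0 kW


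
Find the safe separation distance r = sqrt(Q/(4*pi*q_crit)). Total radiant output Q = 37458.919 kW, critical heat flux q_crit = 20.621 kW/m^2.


4*pi*q_crit = 259.13
Q/(4*pi*q_crit) = 144.56
r = sqrt(144.56) = 12.023 m

12.023 m


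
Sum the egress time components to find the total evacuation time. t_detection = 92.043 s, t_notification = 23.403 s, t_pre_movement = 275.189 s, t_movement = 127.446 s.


Total = 92.043 + 23.403 + 275.189 + 127.446 = 518.081 s

518.081 s


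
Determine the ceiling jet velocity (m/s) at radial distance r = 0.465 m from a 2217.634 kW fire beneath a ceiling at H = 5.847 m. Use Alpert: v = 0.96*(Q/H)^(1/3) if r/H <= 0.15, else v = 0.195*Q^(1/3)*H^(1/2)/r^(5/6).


r/H = 0.465 / 5.847 = 0.079528
r/H <= 0.15, so v = 0.96*(Q/H)^(1/3)
Q/H = 379.28
(Q/H)^(1/3) = 7.2386
v = 0.96 * 7.2386 = 6.9490 m/s

6.9490 m/s


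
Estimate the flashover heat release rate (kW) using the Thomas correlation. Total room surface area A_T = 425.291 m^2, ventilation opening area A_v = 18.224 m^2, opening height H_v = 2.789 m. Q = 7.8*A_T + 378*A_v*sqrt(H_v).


7.8*A_T = 3317.3
sqrt(H_v) = 1.6700
378*A_v*sqrt(H_v) = 11504
Q = 3317.3 + 11504 = 14822 kW

14822 kW


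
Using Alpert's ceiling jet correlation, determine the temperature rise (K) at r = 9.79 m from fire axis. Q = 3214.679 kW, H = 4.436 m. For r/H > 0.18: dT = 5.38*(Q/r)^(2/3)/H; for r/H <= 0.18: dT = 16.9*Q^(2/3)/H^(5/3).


r/H = 9.79 / 4.436 = 2.2069
r/H > 0.18, so dT = 5.38*(Q/r)^(2/3)/H
Q/r = 328.36
(Q/r)^(2/3) = 47.596
dT = 5.38 * 47.596 / 4.436 = 57.725 K

57.725 K


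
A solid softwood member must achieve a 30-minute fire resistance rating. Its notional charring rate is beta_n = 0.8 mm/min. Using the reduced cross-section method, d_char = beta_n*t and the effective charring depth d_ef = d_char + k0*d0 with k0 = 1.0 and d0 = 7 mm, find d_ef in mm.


d_char = 0.8 * 30 = 24 mm
d_ef = 24 + 1.0*7 = 31 mm

31 mm


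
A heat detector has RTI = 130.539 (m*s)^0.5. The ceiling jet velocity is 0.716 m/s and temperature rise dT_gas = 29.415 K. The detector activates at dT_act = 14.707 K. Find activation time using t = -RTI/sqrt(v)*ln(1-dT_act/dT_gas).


dT_act/dT_gas = 0.49998
ln(1 - 0.49998) = -0.69311
t = -130.539 / sqrt(0.716) * -0.69311 = 106.93 s

106.93 s


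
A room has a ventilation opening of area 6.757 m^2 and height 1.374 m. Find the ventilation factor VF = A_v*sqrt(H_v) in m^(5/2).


sqrt(H_v) = 1.1722
VF = 6.757 * 1.1722 = 7.9204 m^(5/2)

7.9204 m^(5/2)


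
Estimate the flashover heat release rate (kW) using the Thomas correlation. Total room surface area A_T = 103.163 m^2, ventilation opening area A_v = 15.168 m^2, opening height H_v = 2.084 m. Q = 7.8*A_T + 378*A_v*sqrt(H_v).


7.8*A_T = 804.67
sqrt(H_v) = 1.4436
378*A_v*sqrt(H_v) = 8276.9
Q = 804.67 + 8276.9 = 9081.6 kW

9081.6 kW


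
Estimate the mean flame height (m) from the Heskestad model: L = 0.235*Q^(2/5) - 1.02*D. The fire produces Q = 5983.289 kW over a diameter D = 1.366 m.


Q^(2/5) = 32.417
0.235 * Q^(2/5) = 7.6181
1.02 * D = 1.3933
L = 6.2247 m

6.2247 m


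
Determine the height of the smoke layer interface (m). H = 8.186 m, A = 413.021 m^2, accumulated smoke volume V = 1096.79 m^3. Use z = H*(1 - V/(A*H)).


V/(A*H) = 0.32440
1 - 0.32440 = 0.67560
z = 8.186 * 0.67560 = 5.5305 m

5.5305 m


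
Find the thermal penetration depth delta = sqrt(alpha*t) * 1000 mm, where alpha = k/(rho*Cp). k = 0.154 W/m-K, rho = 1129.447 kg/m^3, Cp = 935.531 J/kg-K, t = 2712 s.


alpha = 0.154 / (1129.447 * 935.531) = 1.4575e-07 m^2/s
alpha * t = 0.00039526
delta = sqrt(0.00039526) * 1000 = 19.881 mm

19.881 mm


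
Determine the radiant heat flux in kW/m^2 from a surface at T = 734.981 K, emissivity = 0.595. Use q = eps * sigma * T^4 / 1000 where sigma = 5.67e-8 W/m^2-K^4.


T^4 = 2.9181e+11
q = 0.595 * 5.67e-8 * 2.9181e+11 / 1000 = 9.8447 kW/m^2

9.8447 kW/m^2


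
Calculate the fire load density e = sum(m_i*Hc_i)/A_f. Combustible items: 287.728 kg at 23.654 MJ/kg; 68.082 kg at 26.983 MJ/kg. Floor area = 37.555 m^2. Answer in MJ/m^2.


Total energy = 287.728*23.654 + 68.082*26.983
= 6805.918 + 1837.057
= 8642.975 MJ
e = 8642.975 / 37.555 = 230.14 MJ/m^2

230.14 MJ/m^2


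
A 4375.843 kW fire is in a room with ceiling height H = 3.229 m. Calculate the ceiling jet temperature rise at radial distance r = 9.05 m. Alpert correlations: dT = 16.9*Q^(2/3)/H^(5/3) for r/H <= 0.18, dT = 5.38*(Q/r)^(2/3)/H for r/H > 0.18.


r/H = 9.05 / 3.229 = 2.8027
r/H > 0.18, so dT = 5.38*(Q/r)^(2/3)/H
Q/r = 483.52
(Q/r)^(2/3) = 61.604
dT = 5.38 * 61.604 / 3.229 = 102.64 K

102.64 K


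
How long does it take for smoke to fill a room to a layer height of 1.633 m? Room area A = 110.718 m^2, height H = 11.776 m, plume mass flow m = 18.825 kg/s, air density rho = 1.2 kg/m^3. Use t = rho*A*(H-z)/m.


H - z = 10.143 m
t = 1.2 * 110.718 * 10.143 / 18.825 = 71.586 s

71.586 s


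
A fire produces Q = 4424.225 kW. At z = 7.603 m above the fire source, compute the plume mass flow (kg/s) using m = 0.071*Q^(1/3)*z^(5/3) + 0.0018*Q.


Q^(1/3) = 16.416
z^(5/3) = 29.397
First term = 0.071 * 16.416 * 29.397 = 34.265
Second term = 0.0018 * 4424.225 = 7.9636
m = 42.228 kg/s

42.228 kg/s


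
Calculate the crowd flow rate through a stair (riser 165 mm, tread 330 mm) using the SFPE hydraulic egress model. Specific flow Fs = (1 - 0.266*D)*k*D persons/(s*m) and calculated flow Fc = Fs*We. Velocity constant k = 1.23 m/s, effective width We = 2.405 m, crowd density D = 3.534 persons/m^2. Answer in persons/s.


1 - 0.266*D = 1 - 0.266*3.534 = 0.059956
Fs = 0.059956 * 1.23 * 3.534 = 0.26062 persons/(s*m)
Fc = 0.26062 * 2.405 = 0.62679 persons/s

0.62679 persons/s


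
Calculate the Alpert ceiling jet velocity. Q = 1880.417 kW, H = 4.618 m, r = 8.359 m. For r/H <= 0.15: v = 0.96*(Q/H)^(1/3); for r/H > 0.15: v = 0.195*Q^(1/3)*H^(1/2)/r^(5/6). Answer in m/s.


r/H = 8.359 / 4.618 = 1.8101
r/H > 0.15, so v = 0.195*Q^(1/3)*H^(1/2)/r^(5/6)
Q^(1/3) = 12.343
H^(1/2) = 2.1490
r^(5/6) = 5.8676
v = 0.195 * 12.343 * 2.1490 / 5.8676 = 0.88149 m/s

0.88149 m/s


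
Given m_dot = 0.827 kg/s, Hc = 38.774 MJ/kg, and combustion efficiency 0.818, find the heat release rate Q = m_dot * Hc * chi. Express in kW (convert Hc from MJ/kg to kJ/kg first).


Hc = 38.774 MJ/kg = 38.774 * 1000 kJ/kg = 38774 kJ/kg
Q = 0.827 kg/s * 38774 kJ/kg * 0.818 = 26230 kW

26230 kW


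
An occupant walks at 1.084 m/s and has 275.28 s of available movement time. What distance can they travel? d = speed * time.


d = 1.084 * 275.28 = 298.40 m

298.40 m


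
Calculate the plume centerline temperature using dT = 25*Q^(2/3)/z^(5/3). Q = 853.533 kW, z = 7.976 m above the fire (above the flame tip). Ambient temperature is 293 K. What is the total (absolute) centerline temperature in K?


Q^(2/3) = 89.980
z^(5/3) = 31.840
dT = 25 * 89.980 / 31.840 = 70.650 K
T = 293 + 70.650 = 363.65 K

363.65 K


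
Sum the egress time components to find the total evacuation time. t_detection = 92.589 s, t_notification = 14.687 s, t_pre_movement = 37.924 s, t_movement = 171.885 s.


Total = 92.589 + 14.687 + 37.924 + 171.885 = 317.085 s

317.085 s


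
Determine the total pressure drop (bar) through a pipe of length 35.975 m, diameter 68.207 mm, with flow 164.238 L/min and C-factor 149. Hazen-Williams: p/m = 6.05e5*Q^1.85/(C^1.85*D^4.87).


Q^1.85 = 12549
C^1.85 = 10481
D^4.87 = 8.5260e+08
p/m = 0.00084965 bar/m
p_total = 0.00084965 * 35.975 = 0.030566 bar

0.030566 bar


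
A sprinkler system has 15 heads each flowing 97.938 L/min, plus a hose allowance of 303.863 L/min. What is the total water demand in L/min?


Sprinkler demand = 15 * 97.938 = 1469.07 L/min
Total = 1469.07 + 303.863 = 1772.933 L/min

1772.933 L/min


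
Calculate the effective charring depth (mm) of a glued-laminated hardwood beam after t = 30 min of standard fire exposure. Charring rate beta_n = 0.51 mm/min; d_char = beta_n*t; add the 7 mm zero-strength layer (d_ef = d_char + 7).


d_char = 0.51 * 30 = 15.3 mm
d_ef = 15.3 + 1.0*7 = 22.3 mm

22.3 mm


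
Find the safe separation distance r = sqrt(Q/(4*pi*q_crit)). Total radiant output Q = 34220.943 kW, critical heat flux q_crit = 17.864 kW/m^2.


4*pi*q_crit = 224.49
Q/(4*pi*q_crit) = 152.44
r = sqrt(152.44) = 12.347 m

12.347 m


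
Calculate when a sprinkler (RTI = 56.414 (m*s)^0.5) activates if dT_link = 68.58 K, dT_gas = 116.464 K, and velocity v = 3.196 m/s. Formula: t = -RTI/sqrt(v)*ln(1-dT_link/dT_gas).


dT_link/dT_gas = 0.58885
ln(1 - 0.58885) = -0.88880
t = -56.414 / sqrt(3.196) * -0.88880 = 28.047 s

28.047 s


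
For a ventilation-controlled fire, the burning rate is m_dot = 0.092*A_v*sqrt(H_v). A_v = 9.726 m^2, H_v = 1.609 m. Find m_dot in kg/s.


sqrt(H_v) = 1.2685
m_dot = 0.092 * 9.726 * 1.2685 = 1.1350 kg/s

1.1350 kg/s


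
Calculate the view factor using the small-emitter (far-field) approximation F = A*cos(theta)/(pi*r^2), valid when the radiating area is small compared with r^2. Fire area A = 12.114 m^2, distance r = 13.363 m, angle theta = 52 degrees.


cos(52 deg) = 0.61566
pi*r^2 = 560.99
F = 12.114 * 0.61566 / 560.99 = 0.013294

0.013294


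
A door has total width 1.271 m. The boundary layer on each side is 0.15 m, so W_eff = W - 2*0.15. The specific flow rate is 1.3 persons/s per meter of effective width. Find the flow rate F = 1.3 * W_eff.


W_eff = 1.271 - 0.30 = 0.971 m
F = 1.3 * 0.971 = 1.2623 persons/s

1.2623 persons/s


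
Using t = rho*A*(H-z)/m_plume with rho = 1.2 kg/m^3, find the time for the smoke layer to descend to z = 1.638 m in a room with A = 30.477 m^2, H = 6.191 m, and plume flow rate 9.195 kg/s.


H - z = 4.553 m
t = 1.2 * 30.477 * 4.553 / 9.195 = 18.109 s

18.109 s


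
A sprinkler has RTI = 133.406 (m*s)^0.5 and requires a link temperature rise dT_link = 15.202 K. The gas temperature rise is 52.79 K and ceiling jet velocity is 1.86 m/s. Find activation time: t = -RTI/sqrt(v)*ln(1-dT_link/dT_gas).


dT_link/dT_gas = 0.28797
ln(1 - 0.28797) = -0.33964
t = -133.406 / sqrt(1.86) * -0.33964 = 33.223 s

33.223 s


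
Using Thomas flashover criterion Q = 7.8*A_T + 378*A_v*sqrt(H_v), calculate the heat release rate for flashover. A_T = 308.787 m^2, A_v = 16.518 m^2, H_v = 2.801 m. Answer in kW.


7.8*A_T = 2408.5
sqrt(H_v) = 1.6736
378*A_v*sqrt(H_v) = 10450
Q = 2408.5 + 10450 = 12858 kW

12858 kW


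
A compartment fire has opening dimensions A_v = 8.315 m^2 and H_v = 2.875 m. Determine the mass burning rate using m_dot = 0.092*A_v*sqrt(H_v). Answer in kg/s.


sqrt(H_v) = 1.6956
m_dot = 0.092 * 8.315 * 1.6956 = 1.2971 kg/s

1.2971 kg/s


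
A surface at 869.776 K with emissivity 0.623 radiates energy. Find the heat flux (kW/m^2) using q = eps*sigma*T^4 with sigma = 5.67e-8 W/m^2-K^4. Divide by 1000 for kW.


T^4 = 5.7231e+11
q = 0.623 * 5.67e-8 * 5.7231e+11 / 1000 = 20.216 kW/m^2

20.216 kW/m^2
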